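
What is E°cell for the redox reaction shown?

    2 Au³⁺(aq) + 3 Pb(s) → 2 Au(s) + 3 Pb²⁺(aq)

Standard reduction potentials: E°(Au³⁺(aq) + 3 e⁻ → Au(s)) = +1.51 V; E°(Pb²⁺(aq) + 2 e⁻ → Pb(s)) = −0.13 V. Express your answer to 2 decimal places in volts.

+1.64 V

Au³⁺(aq) gains electrons, so the Au³⁺/Au couple is the cathode; the Pb²⁺/Pb couple is the anode.
E°cell = E°(cathode) − E°(anode) = +1.51 − (−0.13) = +1.64 V.
The positive value indicates the reaction is spontaneous as written.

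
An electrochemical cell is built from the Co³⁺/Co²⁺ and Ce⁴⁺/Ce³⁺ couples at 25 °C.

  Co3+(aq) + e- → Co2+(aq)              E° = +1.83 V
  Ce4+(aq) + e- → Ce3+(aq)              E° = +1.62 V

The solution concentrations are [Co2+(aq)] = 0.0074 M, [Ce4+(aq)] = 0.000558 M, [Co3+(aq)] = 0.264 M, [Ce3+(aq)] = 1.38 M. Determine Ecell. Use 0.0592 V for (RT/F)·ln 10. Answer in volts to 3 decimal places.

Since E°(Co³⁺/Co²⁺) > E°(Ce⁴⁺/Ce³⁺), Co³⁺/Co²⁺ serves as the cathode.
E°cell = +1.83 − (+1.62) = +0.21 V, with n = 1 electron transferred.
The balanced reaction is Co3+(aq) + Ce3+(aq) → Co2+(aq) + Ce4+(aq), so Q = ([Co2+(aq)]·[Ce4+(aq)]) / ([Co3+(aq)]·[Ce3+(aq)]) = 1.13×10^−5 and log Q = −4.946.
E = E° − (0.0592/n)·log Q = +0.21 − (0.0592/1)(−4.946) = +0.503 V.

+0.503 V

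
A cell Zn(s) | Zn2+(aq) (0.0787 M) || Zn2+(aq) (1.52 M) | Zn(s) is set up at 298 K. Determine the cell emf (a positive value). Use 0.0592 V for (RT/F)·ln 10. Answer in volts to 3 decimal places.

For a concentration cell E°cell = 0, since both electrodes use the same couple.
The compartment with the higher Zn2+(aq) concentration (1.52 M) acts as the cathode; ions are reduced there and produced at the dilute (0.0787 M) anode.
With n = 2, Ecell = −(0.0592/2)·log([dilute]/[conc]) = −(0.0592/2)·log(0.0787/1.52) = +0.038 V.

0.038 V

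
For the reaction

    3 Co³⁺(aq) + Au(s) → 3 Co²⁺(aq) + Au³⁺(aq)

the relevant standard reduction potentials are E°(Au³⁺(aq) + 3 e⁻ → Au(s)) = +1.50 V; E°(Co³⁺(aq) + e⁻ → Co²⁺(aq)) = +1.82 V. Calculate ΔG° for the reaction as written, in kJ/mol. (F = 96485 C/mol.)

In the reaction as written Co³⁺(aq) is reduced, so the Co³⁺/Co²⁺ couple is the cathode and Au³⁺/Au is the anode.
E°cell = +1.82 − (+1.50) = +0.32 V; balancing electrons gives n = 3.
ΔG° = −nFE°cell = −(3)(96485)(+0.32) J/mol = −92.6 kJ/mol.

−92.6 kJ/mol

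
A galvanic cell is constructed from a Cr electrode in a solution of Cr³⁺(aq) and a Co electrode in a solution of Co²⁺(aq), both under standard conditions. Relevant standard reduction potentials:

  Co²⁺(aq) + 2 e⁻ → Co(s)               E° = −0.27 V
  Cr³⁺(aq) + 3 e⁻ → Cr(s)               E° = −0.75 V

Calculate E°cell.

The Co²⁺/Co couple has the higher E°, so Co ion is reduced (cathode) and Cr is oxidized (anode).
E°cell = E°(cathode) − E°(anode) = −0.27 − (−0.75) = +0.48 V.

+0.48 V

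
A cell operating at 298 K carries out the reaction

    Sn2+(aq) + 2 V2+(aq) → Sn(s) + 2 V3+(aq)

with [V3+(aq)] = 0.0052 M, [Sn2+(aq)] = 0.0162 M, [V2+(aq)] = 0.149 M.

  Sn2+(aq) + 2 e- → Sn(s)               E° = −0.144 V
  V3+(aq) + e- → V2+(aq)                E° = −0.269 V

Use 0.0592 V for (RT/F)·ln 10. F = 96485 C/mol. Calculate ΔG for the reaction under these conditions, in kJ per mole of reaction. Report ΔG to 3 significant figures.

The standard cell potential is −0.144 − (−0.269) = +0.125 V, with n = 2 electrons in the balanced equation.
Here Q = [V3+(aq)]^2 / ([Sn2+(aq)]·[V2+(aq)]^2) = 0.0752 (log Q = −1.124), giving E = +0.125 − (0.0592/2)·(−1.124) = +0.1583 V.
Then ΔG = −nFE = −2 × 96485 × +0.1583 J/mol = −30.5 kJ/mol.

−30.5 kJ/mol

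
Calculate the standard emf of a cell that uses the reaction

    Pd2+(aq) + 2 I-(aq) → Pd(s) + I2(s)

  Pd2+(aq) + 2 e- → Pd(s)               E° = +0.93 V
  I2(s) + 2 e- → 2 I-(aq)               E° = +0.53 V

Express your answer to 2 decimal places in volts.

In the reaction as written, Pd2+(aq) is reduced (cathode) and I2(s) is produced by oxidation at the anode.
E°cell = E°(cathode) − E°(anode) = +0.93 − (+0.53) = +0.40 V.
The positive value indicates the reaction is spontaneous as written.

+0.40 V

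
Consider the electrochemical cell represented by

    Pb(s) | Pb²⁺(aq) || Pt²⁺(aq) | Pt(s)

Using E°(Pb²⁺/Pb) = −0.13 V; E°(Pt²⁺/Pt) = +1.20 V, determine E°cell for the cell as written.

+1.33 V

By convention the left-hand electrode in cell notation is the anode (oxidation) and the right-hand electrode is the cathode (reduction).
E°cell = E°(right) − E°(left) = +1.20 − (−0.13) = +1.33 V.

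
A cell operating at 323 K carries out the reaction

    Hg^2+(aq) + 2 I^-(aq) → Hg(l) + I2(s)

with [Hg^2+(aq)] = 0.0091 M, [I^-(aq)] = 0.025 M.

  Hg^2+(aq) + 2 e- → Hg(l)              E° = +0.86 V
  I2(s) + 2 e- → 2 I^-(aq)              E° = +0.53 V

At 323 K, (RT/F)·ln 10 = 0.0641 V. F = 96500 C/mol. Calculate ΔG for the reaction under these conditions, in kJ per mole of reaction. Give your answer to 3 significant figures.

The standard cell potential is +0.86 − (+0.53) = +0.33 V, with n = 2 electrons in the balanced equation.
Q = 1 / ([Hg^2+(aq)]·[I^-(aq)]^2) = 1.76×10^5, so log Q = 5.245 and E = +0.33 − (0.0641/2)(5.245) = +0.1619 V.
ΔG = −nFE = −(2)(96500)(+0.1619) J/mol = −31.2 kJ/mol.

−31.2 kJ/mol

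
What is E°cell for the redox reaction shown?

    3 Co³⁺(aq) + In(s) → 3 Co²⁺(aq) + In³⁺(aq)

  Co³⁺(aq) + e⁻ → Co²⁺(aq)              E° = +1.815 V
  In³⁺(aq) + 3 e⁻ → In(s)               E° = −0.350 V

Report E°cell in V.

+2.165 V

In the reaction as written, Co³⁺(aq) is reduced (cathode) and In³⁺(aq) is produced by oxidation at the anode.
E°cell = E°(cathode) − E°(anode) = +1.815 − (−0.350) = +2.165 V.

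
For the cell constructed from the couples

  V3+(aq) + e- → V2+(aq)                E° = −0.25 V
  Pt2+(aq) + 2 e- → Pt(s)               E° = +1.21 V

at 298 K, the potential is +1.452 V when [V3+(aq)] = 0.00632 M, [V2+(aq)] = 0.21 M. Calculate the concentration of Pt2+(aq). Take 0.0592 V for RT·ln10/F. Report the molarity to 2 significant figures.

0.00049 M

With Pt²⁺/Pt at the cathode and V³⁺/V²⁺ at the anode, E°cell = +1.21 − (−0.25) = +1.46 V (n = 2).
Since E = E° − (0.0592/n)·log Q, log Q = n(E° − E)/0.0592 = 0.270.
For Pt2+(aq) + 2 V2+(aq) → Pt(s) + 2 V3+(aq), the reaction quotient is Q = [V3+(aq)]^2 / ([Pt2+(aq)]·[V2+(aq)]^2).
Solving for the unknown gives log [Pt2+(aq)] = −3.313, so [Pt2+(aq)] ≈ 0.00049 M.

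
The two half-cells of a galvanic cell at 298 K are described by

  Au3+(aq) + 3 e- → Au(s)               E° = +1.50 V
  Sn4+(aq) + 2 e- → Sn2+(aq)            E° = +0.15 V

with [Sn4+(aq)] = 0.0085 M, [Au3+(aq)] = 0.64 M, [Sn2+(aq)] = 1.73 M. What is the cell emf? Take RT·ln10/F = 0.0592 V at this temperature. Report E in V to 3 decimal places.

+1.415 V

Since E°(Au³⁺/Au) > E°(Sn⁴⁺/Sn²⁺), Au³⁺/Au serves as the cathode.
The standard potential is +1.50 − (+0.15) = +1.35 V and the balanced reaction transfers n = 6 electrons.
For the overall reaction 2 Au3+(aq) + 3 Sn2+(aq) → 2 Au(s) + 3 Sn4+(aq), Q = [Sn4+(aq)]^3 / ([Au3+(aq)]^2·[Sn2+(aq)]^3) = 2.9×10^−7, giving log Q = −6.538.
Applying E = E° − (RT ln10/nF)·log Q gives +1.35 − (0.0592/6)(−6.538) = +1.415 V.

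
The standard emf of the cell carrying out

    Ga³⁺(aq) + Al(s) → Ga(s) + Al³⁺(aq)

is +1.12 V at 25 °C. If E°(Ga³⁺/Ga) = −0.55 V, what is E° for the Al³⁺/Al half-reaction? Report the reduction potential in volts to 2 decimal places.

In the reaction as written the Ga³⁺/Ga couple is reduced (cathode) and Al³⁺/Al is oxidized (anode), so E°cell = E°(Ga³⁺/Ga) − E°(Al³⁺/Al).
E°(Al³⁺/Al) = E°(cathode) − E°cell = −0.55 − (+1.12) = −1.67 V.

−1.67 V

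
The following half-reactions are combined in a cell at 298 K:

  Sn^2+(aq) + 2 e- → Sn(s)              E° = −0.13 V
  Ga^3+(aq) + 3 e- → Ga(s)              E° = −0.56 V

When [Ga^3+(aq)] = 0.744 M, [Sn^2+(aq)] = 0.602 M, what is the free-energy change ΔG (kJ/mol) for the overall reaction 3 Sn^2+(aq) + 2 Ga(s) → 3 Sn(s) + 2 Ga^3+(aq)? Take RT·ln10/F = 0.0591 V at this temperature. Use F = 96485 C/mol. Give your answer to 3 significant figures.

The standard cell potential is −0.13 − (−0.56) = +0.43 V, with n = 6 electrons in the balanced equation.
The reaction quotient is [Ga^3+(aq)]^2 / [Sn^2+(aq)]^3 = 2.54; by Nernst, E = +0.43 − (0.0591/6)(0.404) = +0.4260 V.
Finally ΔG = −nFE = −(6)(96485 C/mol)(+0.4260 V) = −247 kJ/mol.

−247 kJ/mol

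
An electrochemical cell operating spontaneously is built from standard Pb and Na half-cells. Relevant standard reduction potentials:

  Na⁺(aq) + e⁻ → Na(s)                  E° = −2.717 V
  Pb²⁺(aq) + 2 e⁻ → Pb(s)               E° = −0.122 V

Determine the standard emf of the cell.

+2.595 V

Of the two couples in this cell, the one with the more positive reduction potential is reduced at the cathode: here that is Pb²⁺/Pb (−0.122 V); Na⁺/Na (−2.717 V) is the anode.
E°cell = E°(cathode) − E°(anode) = −0.122 − (−2.717) = +2.595 V.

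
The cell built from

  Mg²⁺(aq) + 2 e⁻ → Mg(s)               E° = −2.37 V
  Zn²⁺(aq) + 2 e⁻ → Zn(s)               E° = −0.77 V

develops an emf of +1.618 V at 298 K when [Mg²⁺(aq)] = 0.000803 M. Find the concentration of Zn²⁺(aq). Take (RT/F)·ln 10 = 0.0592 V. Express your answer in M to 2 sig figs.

Zn²⁺/Zn is the cathode (higher E°); E°cell = −0.77 − (−2.37) = +1.60 V with n = 2.
Rearranging E = E° − (0.0592/n)·log Q gives log Q = 2(+1.60 − (+1.618))/0.0592 = −0.608.
For Zn²⁺(aq) + Mg(s) → Zn(s) + Mg²⁺(aq), the reaction quotient is Q = [Mg²⁺(aq)] / [Zn²⁺(aq)].
Solving for the unknown gives log [Zn²⁺(aq)] = −2.487, so [Zn²⁺(aq)] ≈ 0.0033 M.

0.0033 M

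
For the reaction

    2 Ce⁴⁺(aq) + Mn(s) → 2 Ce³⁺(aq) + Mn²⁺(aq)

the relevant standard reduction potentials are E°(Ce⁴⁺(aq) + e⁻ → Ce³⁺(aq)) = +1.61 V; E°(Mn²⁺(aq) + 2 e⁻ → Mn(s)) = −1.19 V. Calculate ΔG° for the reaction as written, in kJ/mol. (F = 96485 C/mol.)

In the reaction as written Ce⁴⁺(aq) is reduced, so the Ce⁴⁺/Ce³⁺ couple is the cathode and Mn²⁺/Mn is the anode.
E°cell = +1.61 − (−1.19) = +2.80 V; balancing electrons gives n = 2.
ΔG° = −nFE°cell = −(2)(96485)(+2.80) J/mol = −540 kJ/mol.

−540 kJ/mol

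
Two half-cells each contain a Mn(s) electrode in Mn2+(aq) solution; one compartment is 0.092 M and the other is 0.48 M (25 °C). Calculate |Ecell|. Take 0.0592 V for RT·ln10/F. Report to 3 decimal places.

For a concentration cell E°cell = 0, since both electrodes use the same couple.
The compartment with the higher Mn2+(aq) concentration (0.48 M) acts as the cathode; ions are reduced there and produced at the dilute (0.092 M) anode.
With n = 2, Ecell = −(0.0592/2)·log([dilute]/[conc]) = −(0.0592/2)·log(0.092/0.48) = +0.021 V.

0.021 V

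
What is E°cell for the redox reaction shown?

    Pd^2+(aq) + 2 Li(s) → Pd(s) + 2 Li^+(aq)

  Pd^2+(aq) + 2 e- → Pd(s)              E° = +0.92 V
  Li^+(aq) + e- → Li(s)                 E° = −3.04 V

Pd^2+(aq) gains electrons, so the Pd²⁺/Pd couple is the cathode; the Li⁺/Li couple is the anode.
E°cell = E°(cathode) − E°(anode) = +0.92 − (−3.04) = +3.96 V.

+3.96 V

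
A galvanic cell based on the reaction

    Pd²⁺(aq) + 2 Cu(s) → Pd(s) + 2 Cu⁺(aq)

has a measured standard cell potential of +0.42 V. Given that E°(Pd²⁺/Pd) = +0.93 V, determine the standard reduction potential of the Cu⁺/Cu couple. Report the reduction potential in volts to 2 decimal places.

+0.51 V

In the reaction as written the Pd²⁺/Pd couple is reduced (cathode) and Cu⁺/Cu is oxidized (anode), so E°cell = E°(Pd²⁺/Pd) − E°(Cu⁺/Cu).
E°(Cu⁺/Cu) = E°(cathode) − E°cell = +0.93 − (+0.42) = +0.51 V.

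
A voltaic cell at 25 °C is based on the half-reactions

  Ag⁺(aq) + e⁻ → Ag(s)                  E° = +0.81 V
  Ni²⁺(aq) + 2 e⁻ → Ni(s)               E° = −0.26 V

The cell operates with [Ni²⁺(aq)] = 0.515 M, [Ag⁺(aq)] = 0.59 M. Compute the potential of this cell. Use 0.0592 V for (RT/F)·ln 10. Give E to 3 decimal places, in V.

Ag⁺/Ag is reduced (cathode, E° = +0.81 V) and Ni²⁺/Ni is oxidized (anode).
The standard potential is +0.81 − (−0.26) = +1.07 V and the balanced reaction transfers n = 2 electrons.
Balancing gives 2 Ag⁺(aq) + Ni(s) → 2 Ag(s) + Ni²⁺(aq); hence Q = [Ni²⁺(aq)] / [Ag⁺(aq)]^2 = 1.48 (log Q = 0.170).
E = E° − (0.0592/n)·log Q = +1.07 − (0.0592/2)(0.170) = +1.065 V.

+1.065 V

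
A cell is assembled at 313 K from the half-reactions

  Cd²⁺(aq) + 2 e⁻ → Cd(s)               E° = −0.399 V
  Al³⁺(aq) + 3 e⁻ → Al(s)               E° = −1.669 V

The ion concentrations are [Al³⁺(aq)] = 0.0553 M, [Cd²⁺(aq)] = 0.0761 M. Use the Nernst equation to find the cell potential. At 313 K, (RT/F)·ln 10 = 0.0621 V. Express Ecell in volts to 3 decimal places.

The Cd²⁺/Cd couple has the more positive E°, so it is the cathode; Al³⁺/Al is the anode.
E°cell = E°cat − E°an = −0.399 − (−1.669) = +1.270 V; n = 6.
The balanced reaction is 3 Cd²⁺(aq) + 2 Al(s) → 3 Cd(s) + 2 Al³⁺(aq), so Q = [Al³⁺(aq)]^2 / [Cd²⁺(aq)]^3 = 6.94 and log Q = 0.841.
Applying E = E° − (RT ln10/nF)·log Q gives +1.270 − (0.0621/6)(0.841) = +1.261 V.

+1.261 V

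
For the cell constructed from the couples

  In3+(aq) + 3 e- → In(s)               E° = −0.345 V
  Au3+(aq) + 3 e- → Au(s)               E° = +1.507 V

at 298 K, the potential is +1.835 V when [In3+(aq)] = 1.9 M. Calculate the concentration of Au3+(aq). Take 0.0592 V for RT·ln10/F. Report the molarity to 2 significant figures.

The Au³⁺/Au couple has the larger reduction potential, so it is the cathode: E°cell = +1.507 − (−0.345) = +1.852 V and n = 3.
From the Nernst equation, log Q = n(E° − E)/0.0592 = 3·(+1.852 − (+1.835))/0.0592 = 0.861.
The balanced reaction is Au3+(aq) + In(s) → Au(s) + In3+(aq), so Q = [In3+(aq)] / [Au3+(aq)].
Substituting the known concentrations and solving, log [Au3+(aq)] = −0.582 and [Au3+(aq)] = 0.26 M.

0.26 M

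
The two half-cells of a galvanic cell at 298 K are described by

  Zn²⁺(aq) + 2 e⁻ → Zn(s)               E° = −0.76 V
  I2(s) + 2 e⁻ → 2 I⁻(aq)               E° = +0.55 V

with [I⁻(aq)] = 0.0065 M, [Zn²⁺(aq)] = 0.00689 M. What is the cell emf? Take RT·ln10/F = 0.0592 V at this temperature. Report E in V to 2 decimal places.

The I₂/I⁻ couple has the more positive E°, so it is the cathode; Zn²⁺/Zn is the anode.
E°cell = +0.55 − (−0.76) = +1.31 V, with n = 2 electrons transferred.
For the overall reaction I2(s) + Zn(s) → 2 I⁻(aq) + Zn²⁺(aq), Q = [I⁻(aq)]^2·[Zn²⁺(aq)] = 2.91×10^−7, giving log Q = −6.536.
E = E° − (0.0592/n)·log Q = +1.31 − (0.0592/2)(−6.536) = +1.50 V.

+1.50 V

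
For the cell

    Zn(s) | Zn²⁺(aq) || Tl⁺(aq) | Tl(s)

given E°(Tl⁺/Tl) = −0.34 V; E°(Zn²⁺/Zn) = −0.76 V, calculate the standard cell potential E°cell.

+0.42 V

By convention the left-hand electrode in cell notation is the anode (oxidation) and the right-hand electrode is the cathode (reduction).
E°cell = E°(right) − E°(left) = −0.34 − (−0.76) = +0.42 V.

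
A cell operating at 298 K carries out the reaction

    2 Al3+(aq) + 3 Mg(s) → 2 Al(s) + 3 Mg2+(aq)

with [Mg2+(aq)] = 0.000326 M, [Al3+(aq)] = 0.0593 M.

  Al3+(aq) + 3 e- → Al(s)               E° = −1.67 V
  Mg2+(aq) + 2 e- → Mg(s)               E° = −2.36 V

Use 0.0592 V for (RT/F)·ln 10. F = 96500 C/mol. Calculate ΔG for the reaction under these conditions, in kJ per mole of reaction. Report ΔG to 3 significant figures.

With Al³⁺/Al reduced at the cathode, E°cell = −1.67 − (−2.36) = +0.69 V and n = 6.
The reaction quotient is [Mg2+(aq)]^3 / [Al3+(aq)]^2 = 9.85×10^−9; by Nernst, E = +0.69 − (0.0592/6)(−8.006) = +0.7690 V.
Finally ΔG = −nFE = −(6)(96500 C/mol)(+0.7690 V) = −445 kJ/mol.

−445 kJ/mol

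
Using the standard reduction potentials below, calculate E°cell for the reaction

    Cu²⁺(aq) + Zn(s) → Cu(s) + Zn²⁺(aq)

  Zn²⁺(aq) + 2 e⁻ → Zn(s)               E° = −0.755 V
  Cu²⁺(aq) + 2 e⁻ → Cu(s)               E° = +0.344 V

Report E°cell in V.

Cu²⁺(aq) gains electrons, so the Cu²⁺/Cu couple is the cathode; the Zn²⁺/Zn couple is the anode.
E°cell = E°(cathode) − E°(anode) = +0.344 − (−0.755) = +1.099 V.

+1.099 V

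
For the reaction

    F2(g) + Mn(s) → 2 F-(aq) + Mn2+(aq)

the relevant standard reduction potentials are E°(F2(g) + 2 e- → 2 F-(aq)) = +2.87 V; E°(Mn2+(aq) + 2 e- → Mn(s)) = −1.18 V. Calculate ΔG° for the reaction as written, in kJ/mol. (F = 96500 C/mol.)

−782 kJ/mol

In the reaction as written F2(g) is reduced, so the F₂/F⁻ couple is the cathode and Mn²⁺/Mn is the anode.
E°cell = +2.87 − (−1.18) = +4.05 V; balancing electrons gives n = 2.
ΔG° = −nFE°cell = −(2)(96500)(+4.05) J/mol = −782 kJ/mol.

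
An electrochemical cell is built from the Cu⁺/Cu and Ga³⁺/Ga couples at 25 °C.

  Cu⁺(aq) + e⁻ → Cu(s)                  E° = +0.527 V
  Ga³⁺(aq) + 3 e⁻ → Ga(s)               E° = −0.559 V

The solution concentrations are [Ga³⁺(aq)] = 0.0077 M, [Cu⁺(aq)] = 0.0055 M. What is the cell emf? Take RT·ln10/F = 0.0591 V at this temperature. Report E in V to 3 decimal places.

+0.994 V

The Cu⁺/Cu couple has the more positive E°, so it is the cathode; Ga³⁺/Ga is the anode.
E°cell = +0.527 − (−0.559) = +1.086 V, with n = 3 electrons transferred.
The balanced reaction is 3 Cu⁺(aq) + Ga(s) → 3 Cu(s) + Ga³⁺(aq), so Q = [Ga³⁺(aq)] / [Cu⁺(aq)]^3 = 4.63×10^4 and log Q = 4.665.
E = E° − (0.0591/n)·log Q = +1.086 − (0.0591/3)(4.665) = +0.994 V.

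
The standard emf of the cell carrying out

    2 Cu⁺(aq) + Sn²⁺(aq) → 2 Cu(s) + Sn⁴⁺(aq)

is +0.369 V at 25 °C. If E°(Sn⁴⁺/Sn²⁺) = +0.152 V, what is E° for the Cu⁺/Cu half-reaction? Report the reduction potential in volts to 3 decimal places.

+0.521 V

In the reaction as written the Cu⁺/Cu couple is reduced (cathode) and Sn⁴⁺/Sn²⁺ is oxidized (anode), so E°cell = E°(Cu⁺/Cu) − E°(Sn⁴⁺/Sn²⁺).
E°(Cu⁺/Cu) = E°cell + E°(anode) = +0.369 + (+0.152) = +0.521 V.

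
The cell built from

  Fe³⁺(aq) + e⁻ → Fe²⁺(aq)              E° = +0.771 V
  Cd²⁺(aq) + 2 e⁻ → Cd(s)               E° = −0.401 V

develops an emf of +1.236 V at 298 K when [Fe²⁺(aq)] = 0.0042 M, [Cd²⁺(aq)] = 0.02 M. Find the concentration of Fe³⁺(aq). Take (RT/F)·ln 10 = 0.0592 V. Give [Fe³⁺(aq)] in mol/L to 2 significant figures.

0.0072 M

The Fe³⁺/Fe²⁺ couple has the larger reduction potential, so it is the cathode: E°cell = +0.771 − (−0.401) = +1.172 V and n = 2.
From the Nernst equation, log Q = n(E° − E)/0.0592 = 2·(+1.172 − (+1.236))/0.0592 = −2.162.
For 2 Fe³⁺(aq) + Cd(s) → 2 Fe²⁺(aq) + Cd²⁺(aq), the reaction quotient is Q = ([Fe²⁺(aq)]^2·[Cd²⁺(aq)]) / [Fe³⁺(aq)]^2.
Isolating [Fe³⁺(aq)] in Q = 10^{−2.162} yields log [Fe³⁺(aq)] = −2.145, i.e. 0.0072 M.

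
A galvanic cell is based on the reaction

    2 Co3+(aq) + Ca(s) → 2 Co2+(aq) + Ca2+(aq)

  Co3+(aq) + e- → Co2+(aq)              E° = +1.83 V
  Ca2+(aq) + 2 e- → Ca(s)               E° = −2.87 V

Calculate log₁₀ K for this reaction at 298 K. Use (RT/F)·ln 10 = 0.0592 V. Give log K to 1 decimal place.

log K = 158.8

The Co³⁺/Co²⁺ couple is reduced (cathode); E°cell = +1.83 − (−2.87) = +4.70 V with n = 2.
At equilibrium E = 0, so log K = nE°cell / 0.0592 = (2)(+4.70) / 0.0592 = 158.8.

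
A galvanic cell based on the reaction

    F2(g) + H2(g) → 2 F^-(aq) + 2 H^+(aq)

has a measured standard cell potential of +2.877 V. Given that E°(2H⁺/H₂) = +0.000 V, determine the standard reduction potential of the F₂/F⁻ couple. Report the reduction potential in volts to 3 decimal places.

In the reaction as written the F₂/F⁻ couple is reduced (cathode) and 2H⁺/H₂ is oxidized (anode), so E°cell = E°(F₂/F⁻) − E°(2H⁺/H₂).
E°(F₂/F⁻) = E°cell + E°(anode) = +2.877 + (+0.000) = +2.877 V.

+2.877 V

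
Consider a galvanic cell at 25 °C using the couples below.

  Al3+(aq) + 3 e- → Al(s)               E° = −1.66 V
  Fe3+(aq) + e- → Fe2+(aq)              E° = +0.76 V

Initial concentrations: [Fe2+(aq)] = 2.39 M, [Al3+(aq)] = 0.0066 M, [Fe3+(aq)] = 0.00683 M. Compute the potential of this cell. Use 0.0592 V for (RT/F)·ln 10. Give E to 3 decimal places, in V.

+2.312 V

Fe³⁺/Fe²⁺ is reduced (cathode, E° = +0.76 V) and Al³⁺/Al is oxidized (anode).
E°cell = E°cat − E°an = +0.76 − (−1.66) = +2.42 V; n = 3.
Balancing gives 3 Fe3+(aq) + Al(s) → 3 Fe2+(aq) + Al3+(aq); hence Q = ([Fe2+(aq)]^3·[Al3+(aq)]) / [Fe3+(aq)]^3 = 2.83×10^5 (log Q = 5.451).
By the Nernst equation, E = +2.42 − (0.0592/3)·(5.451) = +2.312 V.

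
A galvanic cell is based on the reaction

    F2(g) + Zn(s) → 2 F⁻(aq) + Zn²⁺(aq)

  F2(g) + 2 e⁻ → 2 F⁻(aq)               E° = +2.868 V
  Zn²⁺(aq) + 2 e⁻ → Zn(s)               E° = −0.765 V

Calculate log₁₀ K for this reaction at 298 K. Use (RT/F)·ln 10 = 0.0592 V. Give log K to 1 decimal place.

The F₂/F⁻ couple is reduced (cathode); E°cell = +2.868 − (−0.765) = +3.633 V with n = 2.
At equilibrium E = 0, so log K = nE°cell / 0.0592 = (2)(+3.633) / 0.0592 = 122.7.

log K = 122.7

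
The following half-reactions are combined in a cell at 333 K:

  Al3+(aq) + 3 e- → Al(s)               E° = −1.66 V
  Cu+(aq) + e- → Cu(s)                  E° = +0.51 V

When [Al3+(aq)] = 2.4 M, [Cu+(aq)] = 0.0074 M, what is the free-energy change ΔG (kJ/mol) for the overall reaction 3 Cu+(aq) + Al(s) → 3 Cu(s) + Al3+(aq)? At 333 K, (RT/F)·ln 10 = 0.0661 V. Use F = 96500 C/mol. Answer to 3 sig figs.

E°cell = +0.51 − (−1.66) = +2.17 V; the balanced reaction transfers n = 3 electrons.
The reaction quotient is [Al3+(aq)] / [Cu+(aq)]^3 = 5.92×10^6; by Nernst, E = +2.17 − (0.0661/3)(6.773) = +2.0208 V.
Then ΔG = −nFE = −3 × 96500 × +2.0208 J/mol = −585 kJ/mol.

−585 kJ/mol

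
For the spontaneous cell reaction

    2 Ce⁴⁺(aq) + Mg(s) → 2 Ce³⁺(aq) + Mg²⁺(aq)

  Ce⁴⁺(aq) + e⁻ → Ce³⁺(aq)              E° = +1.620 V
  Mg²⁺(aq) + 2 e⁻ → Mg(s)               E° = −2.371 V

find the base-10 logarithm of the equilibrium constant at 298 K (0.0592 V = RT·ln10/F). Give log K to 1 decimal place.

The Ce⁴⁺/Ce³⁺ couple is reduced (cathode); E°cell = +1.620 − (−2.371) = +3.991 V with n = 2.
At equilibrium E = 0, so log K = nE°cell / 0.0592 = (2)(+3.991) / 0.0592 = 134.8.

log K = 134.8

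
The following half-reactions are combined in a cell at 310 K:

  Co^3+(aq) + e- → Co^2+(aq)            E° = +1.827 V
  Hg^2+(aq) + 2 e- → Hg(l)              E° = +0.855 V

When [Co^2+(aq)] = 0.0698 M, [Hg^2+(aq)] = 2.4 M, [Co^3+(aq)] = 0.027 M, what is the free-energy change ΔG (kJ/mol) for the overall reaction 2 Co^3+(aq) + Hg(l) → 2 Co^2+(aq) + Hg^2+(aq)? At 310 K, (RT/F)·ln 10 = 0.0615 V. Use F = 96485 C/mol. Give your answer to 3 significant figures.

With Co³⁺/Co²⁺ reduced at the cathode, E°cell = +1.827 − (+0.855) = +0.972 V and n = 2.
The reaction quotient is ([Co^2+(aq)]^2·[Hg^2+(aq)]) / [Co^3+(aq)]^2 = 16; by Nernst, E = +0.972 − (0.0615/2)(1.205) = +0.9349 V.
ΔG = −nFE = −(2)(96485)(+0.9349) J/mol = −180 kJ/mol.

−180 kJ/mol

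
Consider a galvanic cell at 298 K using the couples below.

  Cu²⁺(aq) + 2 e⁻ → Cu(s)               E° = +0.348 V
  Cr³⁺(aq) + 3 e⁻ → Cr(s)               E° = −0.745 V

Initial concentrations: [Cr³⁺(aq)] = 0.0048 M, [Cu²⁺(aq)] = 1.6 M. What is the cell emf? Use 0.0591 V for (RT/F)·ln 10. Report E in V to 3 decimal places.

+1.145 V

Since E°(Cu²⁺/Cu) > E°(Cr³⁺/Cr), Cu²⁺/Cu serves as the cathode.
E°cell = E°cat − E°an = +0.348 − (−0.745) = +1.093 V; n = 6.
Balancing gives 3 Cu²⁺(aq) + 2 Cr(s) → 3 Cu(s) + 2 Cr³⁺(aq); hence Q = [Cr³⁺(aq)]^2 / [Cu²⁺(aq)]^3 = 5.62×10^−6 (log Q = −5.250).
By the Nernst equation, E = +1.093 − (0.0591/6)·(−5.250) = +1.145 V.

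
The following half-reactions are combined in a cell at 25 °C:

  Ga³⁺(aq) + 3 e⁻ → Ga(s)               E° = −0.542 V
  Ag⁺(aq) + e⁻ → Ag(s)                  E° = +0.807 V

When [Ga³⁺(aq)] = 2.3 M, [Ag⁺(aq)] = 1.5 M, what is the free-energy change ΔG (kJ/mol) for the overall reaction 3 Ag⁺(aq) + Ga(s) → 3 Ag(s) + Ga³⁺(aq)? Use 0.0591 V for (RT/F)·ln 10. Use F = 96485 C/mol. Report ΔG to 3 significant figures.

E°cell = +0.807 − (−0.542) = +1.349 V; the balanced reaction transfers n = 3 electrons.
Here Q = [Ga³⁺(aq)] / [Ag⁺(aq)]^3 = 0.681 (log Q = −0.167), giving E = +1.349 − (0.0591/3)·(−0.167) = +1.3523 V.
ΔG = −nFE = −(3)(96485)(+1.3523) J/mol = −391 kJ/mol.

−391 kJ/mol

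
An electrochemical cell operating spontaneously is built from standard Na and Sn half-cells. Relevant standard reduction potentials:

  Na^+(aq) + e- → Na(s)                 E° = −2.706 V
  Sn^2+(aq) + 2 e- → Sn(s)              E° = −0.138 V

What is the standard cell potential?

+2.568 V

The Sn²⁺/Sn couple has the higher E°, so Sn ion is reduced (cathode) and Na is oxidized (anode).
E°cell = E°(cathode) − E°(anode) = −0.138 − (−2.706) = +2.568 V.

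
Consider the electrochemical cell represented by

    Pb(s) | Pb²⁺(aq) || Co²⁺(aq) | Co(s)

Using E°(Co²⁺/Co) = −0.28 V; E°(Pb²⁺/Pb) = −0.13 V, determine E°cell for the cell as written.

−0.15 V

By convention the left-hand electrode in cell notation is the anode (oxidation) and the right-hand electrode is the cathode (reduction).
E°cell = E°(right) − E°(left) = −0.28 − (−0.13) = −0.15 V.
The negative sign shows that, as written, the cell would require an external voltage to drive the reaction.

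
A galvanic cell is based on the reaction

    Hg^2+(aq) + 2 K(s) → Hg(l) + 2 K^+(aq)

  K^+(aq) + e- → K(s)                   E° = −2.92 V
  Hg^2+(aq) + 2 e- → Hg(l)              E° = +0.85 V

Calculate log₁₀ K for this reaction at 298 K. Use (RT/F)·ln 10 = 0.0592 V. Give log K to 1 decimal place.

log K = 127.4

The Hg²⁺/Hg couple is reduced (cathode); E°cell = +0.85 − (−2.92) = +3.77 V with n = 2.
At equilibrium E = 0, so log K = nE°cell / 0.0592 = (2)(+3.77) / 0.0592 = 127.4.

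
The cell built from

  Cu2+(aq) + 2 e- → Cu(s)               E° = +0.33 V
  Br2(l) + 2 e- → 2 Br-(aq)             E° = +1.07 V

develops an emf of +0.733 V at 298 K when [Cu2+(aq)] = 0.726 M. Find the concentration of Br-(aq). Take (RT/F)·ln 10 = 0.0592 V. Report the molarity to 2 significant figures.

The Br₂/Br⁻ couple has the larger reduction potential, so it is the cathode: E°cell = +1.07 − (+0.33) = +0.74 V and n = 2.
Rearranging E = E° − (0.0592/n)·log Q gives log Q = 2(+0.74 − (+0.733))/0.0592 = 0.236.
For Br2(l) + Cu(s) → 2 Br-(aq) + Cu2+(aq), the reaction quotient is Q = [Br-(aq)]^2·[Cu2+(aq)].
Substituting the known concentrations and solving, log [Br-(aq)] = 0.188 and [Br-(aq)] = 1.5 M.

1.5 M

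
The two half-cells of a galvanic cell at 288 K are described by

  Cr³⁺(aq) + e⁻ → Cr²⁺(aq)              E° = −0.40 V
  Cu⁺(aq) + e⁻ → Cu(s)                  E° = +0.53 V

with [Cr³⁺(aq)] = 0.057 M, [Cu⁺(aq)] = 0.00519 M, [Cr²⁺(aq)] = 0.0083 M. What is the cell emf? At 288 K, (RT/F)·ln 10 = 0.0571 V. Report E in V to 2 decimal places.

+0.75 V

The Cu⁺/Cu couple has the more positive E°, so it is the cathode; Cr³⁺/Cr²⁺ is the anode.
The standard potential is +0.53 − (−0.40) = +0.93 V and the balanced reaction transfers n = 1 electron.
For the overall reaction Cu⁺(aq) + Cr²⁺(aq) → Cu(s) + Cr³⁺(aq), Q = [Cr³⁺(aq)] / ([Cu⁺(aq)]·[Cr²⁺(aq)]) = 1.32×10^3, giving log Q = 3.122.
E = E° − (0.0571/n)·log Q = +0.93 − (0.0571/1)(3.122) = +0.75 V.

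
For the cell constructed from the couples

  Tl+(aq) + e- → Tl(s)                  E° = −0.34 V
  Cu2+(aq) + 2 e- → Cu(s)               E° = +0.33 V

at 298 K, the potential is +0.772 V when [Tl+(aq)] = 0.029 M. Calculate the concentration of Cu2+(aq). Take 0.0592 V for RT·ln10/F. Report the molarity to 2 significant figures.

2.3 M

With Cu²⁺/Cu at the cathode and Tl⁺/Tl at the anode, E°cell = +0.33 − (−0.34) = +0.67 V (n = 2).
Since E = E° − (0.0592/n)·log Q, log Q = n(E° − E)/0.0592 = −3.446.
The balanced reaction is Cu2+(aq) + 2 Tl(s) → Cu(s) + 2 Tl+(aq), so Q = [Tl+(aq)]^2 / [Cu2+(aq)].
Solving for the unknown gives log [Cu2+(aq)] = 0.371, so [Cu2+(aq)] ≈ 2.3 M.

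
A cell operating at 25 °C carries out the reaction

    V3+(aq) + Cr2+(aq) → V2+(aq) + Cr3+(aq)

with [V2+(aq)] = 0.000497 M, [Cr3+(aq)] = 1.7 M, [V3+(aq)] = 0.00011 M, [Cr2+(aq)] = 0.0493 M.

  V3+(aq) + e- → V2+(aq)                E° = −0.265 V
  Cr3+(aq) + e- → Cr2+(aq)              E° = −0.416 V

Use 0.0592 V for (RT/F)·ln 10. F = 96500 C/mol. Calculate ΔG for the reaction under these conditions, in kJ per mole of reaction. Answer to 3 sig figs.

−2.05 kJ/mol

E°cell = −0.265 − (−0.416) = +0.151 V; the balanced reaction transfers n = 1 electron.
The reaction quotient is ([V2+(aq)]·[Cr3+(aq)]) / ([V3+(aq)]·[Cr2+(aq)]) = 156; by Nernst, E = +0.151 − (0.0592/1)(2.193) = +0.0212 V.
Finally ΔG = −nFE = −(1)(96500 C/mol)(+0.0212 V) = −2.05 kJ/mol.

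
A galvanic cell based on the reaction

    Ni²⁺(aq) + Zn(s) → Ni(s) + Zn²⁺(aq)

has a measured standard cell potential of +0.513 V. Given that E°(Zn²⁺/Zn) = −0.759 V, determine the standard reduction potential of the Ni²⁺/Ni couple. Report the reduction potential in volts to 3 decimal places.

−0.246 V

In the reaction as written the Ni²⁺/Ni couple is reduced (cathode) and Zn²⁺/Zn is oxidized (anode), so E°cell = E°(Ni²⁺/Ni) − E°(Zn²⁺/Zn).
E°(Ni²⁺/Ni) = E°cell + E°(anode) = +0.513 + (−0.759) = −0.246 V.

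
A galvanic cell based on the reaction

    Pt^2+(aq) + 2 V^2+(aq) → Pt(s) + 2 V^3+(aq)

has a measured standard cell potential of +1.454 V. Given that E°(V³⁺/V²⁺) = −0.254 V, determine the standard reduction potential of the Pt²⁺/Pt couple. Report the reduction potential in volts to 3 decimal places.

+1.200 V

In the reaction as written the Pt²⁺/Pt couple is reduced (cathode) and V³⁺/V²⁺ is oxidized (anode), so E°cell = E°(Pt²⁺/Pt) − E°(V³⁺/V²⁺).
E°(Pt²⁺/Pt) = E°cell + E°(anode) = +1.454 + (−0.254) = +1.200 V.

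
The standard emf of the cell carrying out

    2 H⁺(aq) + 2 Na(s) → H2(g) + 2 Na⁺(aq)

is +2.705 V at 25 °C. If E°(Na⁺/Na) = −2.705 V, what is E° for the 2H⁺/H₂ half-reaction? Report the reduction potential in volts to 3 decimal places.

In the reaction as written the 2H⁺/H₂ couple is reduced (cathode) and Na⁺/Na is oxidized (anode), so E°cell = E°(2H⁺/H₂) − E°(Na⁺/Na).
E°(2H⁺/H₂) = E°cell + E°(anode) = +2.705 + (−2.705) = +0.000 V.

+0.000 V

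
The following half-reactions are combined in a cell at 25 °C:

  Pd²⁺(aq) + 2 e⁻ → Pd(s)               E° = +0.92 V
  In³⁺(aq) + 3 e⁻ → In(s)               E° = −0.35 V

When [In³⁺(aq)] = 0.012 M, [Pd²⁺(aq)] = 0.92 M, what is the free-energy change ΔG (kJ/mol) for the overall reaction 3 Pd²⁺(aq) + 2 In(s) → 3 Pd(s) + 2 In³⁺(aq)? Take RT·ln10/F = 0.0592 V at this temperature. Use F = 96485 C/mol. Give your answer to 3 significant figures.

E°cell = +0.92 − (−0.35) = +1.27 V; the balanced reaction transfers n = 6 electrons.
The reaction quotient is [In³⁺(aq)]^2 / [Pd²⁺(aq)]^3 = 0.000185; by Nernst, E = +1.27 − (0.0592/6)(−3.733) = +1.3068 V.
Then ΔG = −nFE = −6 × 96485 × +1.3068 J/mol = −757 kJ/mol.

−757 kJ/mol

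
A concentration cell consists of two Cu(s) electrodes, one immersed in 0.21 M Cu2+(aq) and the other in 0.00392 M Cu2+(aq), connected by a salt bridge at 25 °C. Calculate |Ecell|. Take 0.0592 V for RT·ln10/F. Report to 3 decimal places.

For a concentration cell E°cell = 0, since both electrodes use the same couple.
The compartment with the higher Cu2+(aq) concentration (0.21 M) acts as the cathode; ions are reduced there and produced at the dilute (0.00392 M) anode.
With n = 2, Ecell = −(0.0592/2)·log([dilute]/[conc]) = −(0.0592/2)·log(0.00392/0.21) = +0.051 V.

0.051 V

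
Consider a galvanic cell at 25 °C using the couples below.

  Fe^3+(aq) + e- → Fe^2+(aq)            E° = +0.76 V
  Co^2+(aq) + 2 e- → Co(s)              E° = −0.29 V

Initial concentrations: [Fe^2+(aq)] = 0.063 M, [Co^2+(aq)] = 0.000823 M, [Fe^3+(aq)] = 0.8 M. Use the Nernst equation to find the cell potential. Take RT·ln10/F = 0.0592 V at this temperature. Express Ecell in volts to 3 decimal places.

+1.207 V

Since E°(Fe³⁺/Fe²⁺) > E°(Co²⁺/Co), Fe³⁺/Fe²⁺ serves as the cathode.
The standard potential is +0.76 − (−0.29) = +1.05 V and the balanced reaction transfers n = 2 electrons.
Balancing gives 2 Fe^3+(aq) + Co(s) → 2 Fe^2+(aq) + Co^2+(aq); hence Q = ([Fe^2+(aq)]^2·[Co^2+(aq)]) / [Fe^3+(aq)]^2 = 5.1×10^−6 (log Q = −5.292).
E = E° − (0.0592/n)·log Q = +1.05 − (0.0592/2)(−5.292) = +1.207 V.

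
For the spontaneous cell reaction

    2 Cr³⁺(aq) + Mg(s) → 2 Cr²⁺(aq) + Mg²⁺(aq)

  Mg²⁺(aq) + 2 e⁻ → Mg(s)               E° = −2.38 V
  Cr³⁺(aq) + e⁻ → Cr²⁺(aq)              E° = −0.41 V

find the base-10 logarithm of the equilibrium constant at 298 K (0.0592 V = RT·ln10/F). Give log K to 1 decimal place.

log K = 66.6

The Cr³⁺/Cr²⁺ couple is reduced (cathode); E°cell = −0.41 − (−2.38) = +1.97 V with n = 2.
At equilibrium E = 0, so log K = nE°cell / 0.0592 = (2)(+1.97) / 0.0592 = 66.6.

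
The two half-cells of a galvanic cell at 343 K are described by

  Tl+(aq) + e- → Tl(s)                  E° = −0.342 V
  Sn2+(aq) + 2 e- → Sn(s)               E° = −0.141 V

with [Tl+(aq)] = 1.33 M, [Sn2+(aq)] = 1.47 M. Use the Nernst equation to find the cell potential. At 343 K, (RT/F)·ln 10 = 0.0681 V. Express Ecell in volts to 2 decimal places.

Sn²⁺/Sn is reduced (cathode, E° = −0.141 V) and Tl⁺/Tl is oxidized (anode).
E°cell = E°cat − E°an = −0.141 − (−0.342) = +0.201 V; n = 2.
The balanced reaction is Sn2+(aq) + 2 Tl(s) → Sn(s) + 2 Tl+(aq), so Q = [Tl+(aq)]^2 / [Sn2+(aq)] = 1.2 and log Q = 0.080.
By the Nernst equation, E = +0.201 − (0.0681/2)·(0.080) = +0.20 V.

+0.20 V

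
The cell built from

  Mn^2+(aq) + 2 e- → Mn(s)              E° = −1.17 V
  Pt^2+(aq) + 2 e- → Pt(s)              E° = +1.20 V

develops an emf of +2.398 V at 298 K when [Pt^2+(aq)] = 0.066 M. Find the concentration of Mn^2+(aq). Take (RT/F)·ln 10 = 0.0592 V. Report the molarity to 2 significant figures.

0.0075 M

Pt²⁺/Pt is the cathode (higher E°); E°cell = +1.20 − (−1.17) = +2.37 V with n = 2.
Rearranging E = E° − (0.0592/n)·log Q gives log Q = 2(+2.37 − (+2.398))/0.0592 = −0.946.
For Pt^2+(aq) + Mn(s) → Pt(s) + Mn^2+(aq), the reaction quotient is Q = [Mn^2+(aq)] / [Pt^2+(aq)].
Substituting the known concentrations and solving, log [Mn^2+(aq)] = −2.126 and [Mn^2+(aq)] = 0.0075 M.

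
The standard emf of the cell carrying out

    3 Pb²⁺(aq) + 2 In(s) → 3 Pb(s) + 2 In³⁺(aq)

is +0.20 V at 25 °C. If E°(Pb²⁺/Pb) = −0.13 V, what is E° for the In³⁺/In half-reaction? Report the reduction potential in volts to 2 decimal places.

In the reaction as written the Pb²⁺/Pb couple is reduced (cathode) and In³⁺/In is oxidized (anode), so E°cell = E°(Pb²⁺/Pb) − E°(In³⁺/In).
E°(In³⁺/In) = E°(cathode) − E°cell = −0.13 − (+0.20) = −0.33 V.

−0.33 V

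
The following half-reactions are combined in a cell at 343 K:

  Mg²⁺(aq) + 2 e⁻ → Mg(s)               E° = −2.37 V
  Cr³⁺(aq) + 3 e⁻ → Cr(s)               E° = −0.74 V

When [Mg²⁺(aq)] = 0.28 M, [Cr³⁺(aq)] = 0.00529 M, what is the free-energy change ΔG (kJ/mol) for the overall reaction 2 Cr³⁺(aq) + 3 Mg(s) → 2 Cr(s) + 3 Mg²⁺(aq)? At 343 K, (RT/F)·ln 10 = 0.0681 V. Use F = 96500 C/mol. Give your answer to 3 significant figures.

E°cell = −0.74 − (−2.37) = +1.63 V; the balanced reaction transfers n = 6 electrons.
The reaction quotient is [Mg²⁺(aq)]^3 / [Cr³⁺(aq)]^2 = 784; by Nernst, E = +1.63 − (0.0681/6)(2.895) = +1.5971 V.
ΔG = −nFE = −(6)(96500)(+1.5971) J/mol = −925 kJ/mol.

−925 kJ/mol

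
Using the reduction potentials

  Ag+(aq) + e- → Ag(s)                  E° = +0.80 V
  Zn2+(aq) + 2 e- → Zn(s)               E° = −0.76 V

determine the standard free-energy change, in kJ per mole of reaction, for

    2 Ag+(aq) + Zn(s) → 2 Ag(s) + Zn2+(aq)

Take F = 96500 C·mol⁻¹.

−301 kJ/mol

In the reaction as written Ag+(aq) is reduced, so the Ag⁺/Ag couple is the cathode and Zn²⁺/Zn is the anode.
E°cell = +0.80 − (−0.76) = +1.56 V; balancing electrons gives n = 2.
ΔG° = −nFE°cell = −(2)(96500)(+1.56) J/mol = −301 kJ/mol.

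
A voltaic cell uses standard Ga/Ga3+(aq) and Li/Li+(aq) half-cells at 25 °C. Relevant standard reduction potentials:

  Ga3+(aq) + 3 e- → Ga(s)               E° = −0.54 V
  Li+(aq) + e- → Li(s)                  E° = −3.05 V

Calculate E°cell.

+2.51 V

The Ga³⁺/Ga couple has the higher E°, so Ga ion is reduced (cathode) and Li is oxidized (anode).
E°cell = E°(cathode) − E°(anode) = −0.54 − (−3.05) = +2.51 V.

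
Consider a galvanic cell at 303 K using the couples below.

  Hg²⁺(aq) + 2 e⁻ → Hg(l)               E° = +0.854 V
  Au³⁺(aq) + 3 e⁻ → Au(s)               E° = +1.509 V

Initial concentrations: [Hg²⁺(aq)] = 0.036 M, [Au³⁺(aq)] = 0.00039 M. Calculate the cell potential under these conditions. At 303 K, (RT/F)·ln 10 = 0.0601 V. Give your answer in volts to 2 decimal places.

+0.63 V

Au³⁺/Au is reduced (cathode, E° = +1.509 V) and Hg²⁺/Hg is oxidized (anode).
E°cell = E°cat − E°an = +1.509 − (+0.854) = +0.655 V; n = 6.
Balancing gives 2 Au³⁺(aq) + 3 Hg(l) → 2 Au(s) + 3 Hg²⁺(aq); hence Q = [Hg²⁺(aq)]^3 / [Au³⁺(aq)]^2 = 307 (log Q = 2.487).
Applying E = E° − (RT ln10/nF)·log Q gives +0.655 − (0.0601/6)(2.487) = +0.63 V.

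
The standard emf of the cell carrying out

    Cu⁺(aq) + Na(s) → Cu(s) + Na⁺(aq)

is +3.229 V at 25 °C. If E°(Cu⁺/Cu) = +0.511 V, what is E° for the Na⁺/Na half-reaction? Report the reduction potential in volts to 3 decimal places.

In the reaction as written the Cu⁺/Cu couple is reduced (cathode) and Na⁺/Na is oxidized (anode), so E°cell = E°(Cu⁺/Cu) − E°(Na⁺/Na).
E°(Na⁺/Na) = E°(cathode) − E°cell = +0.511 − (+3.229) = −2.718 V.

−2.718 V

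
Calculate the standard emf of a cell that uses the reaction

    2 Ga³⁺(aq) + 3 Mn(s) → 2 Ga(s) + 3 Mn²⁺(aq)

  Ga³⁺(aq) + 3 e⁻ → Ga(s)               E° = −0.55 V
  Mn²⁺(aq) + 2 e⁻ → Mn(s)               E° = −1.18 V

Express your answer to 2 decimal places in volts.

+0.63 V

In the reaction as written, Ga³⁺(aq) is reduced (cathode) and Mn²⁺(aq) is produced by oxidation at the anode.
E°cell = E°(cathode) − E°(anode) = −0.55 − (−1.18) = +0.63 V.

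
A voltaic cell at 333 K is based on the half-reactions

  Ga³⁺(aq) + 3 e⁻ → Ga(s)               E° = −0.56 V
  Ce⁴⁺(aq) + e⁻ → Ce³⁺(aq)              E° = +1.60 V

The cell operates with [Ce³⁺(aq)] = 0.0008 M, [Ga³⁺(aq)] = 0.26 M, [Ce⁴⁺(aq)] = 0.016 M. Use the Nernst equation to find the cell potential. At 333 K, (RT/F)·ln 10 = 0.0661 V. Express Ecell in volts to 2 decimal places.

Ce⁴⁺/Ce³⁺ is reduced (cathode, E° = +1.60 V) and Ga³⁺/Ga is oxidized (anode).
E°cell = E°cat − E°an = +1.60 − (−0.56) = +2.16 V; n = 3.
The balanced reaction is 3 Ce⁴⁺(aq) + Ga(s) → 3 Ce³⁺(aq) + Ga³⁺(aq), so Q = ([Ce³⁺(aq)]^3·[Ga³⁺(aq)]) / [Ce⁴⁺(aq)]^3 = 3.25×10^−5 and log Q = −4.488.
By the Nernst equation, E = +2.16 − (0.0661/3)·(−4.488) = +2.26 V.

+2.26 V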